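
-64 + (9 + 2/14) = -384/7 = -54.86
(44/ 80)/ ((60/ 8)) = 0.07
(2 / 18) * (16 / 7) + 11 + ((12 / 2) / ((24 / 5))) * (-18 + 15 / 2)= -943 / 504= -1.87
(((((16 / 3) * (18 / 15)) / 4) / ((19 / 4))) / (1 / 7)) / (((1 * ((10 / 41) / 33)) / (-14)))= -2121504 / 475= -4466.32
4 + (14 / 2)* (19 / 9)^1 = 18.78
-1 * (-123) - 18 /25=3057 /25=122.28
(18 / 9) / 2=1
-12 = -12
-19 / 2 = -9.50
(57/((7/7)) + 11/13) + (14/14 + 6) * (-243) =-21361/13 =-1643.15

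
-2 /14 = -1 /7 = -0.14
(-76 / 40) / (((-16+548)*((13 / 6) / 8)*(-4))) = 3 / 910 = 0.00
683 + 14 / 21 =2051 / 3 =683.67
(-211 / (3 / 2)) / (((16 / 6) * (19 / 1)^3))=-0.01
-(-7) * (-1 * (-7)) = 49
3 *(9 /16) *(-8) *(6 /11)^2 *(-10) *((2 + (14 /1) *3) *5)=97200 /11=8836.36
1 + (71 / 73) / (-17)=1170 / 1241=0.94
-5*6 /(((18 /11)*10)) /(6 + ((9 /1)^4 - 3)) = -11 /39384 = -0.00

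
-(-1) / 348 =0.00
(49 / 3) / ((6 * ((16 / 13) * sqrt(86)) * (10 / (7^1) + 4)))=4459 * sqrt(86) / 941184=0.04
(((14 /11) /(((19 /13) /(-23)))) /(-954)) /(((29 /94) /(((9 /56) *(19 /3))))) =14053 /202884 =0.07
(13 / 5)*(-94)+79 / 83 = -101031 / 415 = -243.45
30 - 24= 6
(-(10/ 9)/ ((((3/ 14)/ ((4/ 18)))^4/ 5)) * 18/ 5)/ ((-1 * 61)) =12293120/ 32417901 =0.38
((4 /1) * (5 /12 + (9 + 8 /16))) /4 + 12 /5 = 739 /60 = 12.32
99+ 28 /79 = 7849 /79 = 99.35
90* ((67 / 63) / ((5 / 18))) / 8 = 603 / 14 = 43.07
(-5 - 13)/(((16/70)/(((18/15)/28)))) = -27/8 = -3.38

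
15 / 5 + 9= 12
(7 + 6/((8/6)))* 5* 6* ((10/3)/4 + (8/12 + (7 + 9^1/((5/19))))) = 29463/2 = 14731.50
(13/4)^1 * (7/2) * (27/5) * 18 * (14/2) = 154791/20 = 7739.55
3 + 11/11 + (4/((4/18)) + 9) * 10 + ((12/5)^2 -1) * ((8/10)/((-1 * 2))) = 34012/125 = 272.10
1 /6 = 0.17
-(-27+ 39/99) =878/33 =26.61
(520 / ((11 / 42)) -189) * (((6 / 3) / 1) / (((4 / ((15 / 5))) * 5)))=59283 / 110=538.94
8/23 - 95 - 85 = -4132/23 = -179.65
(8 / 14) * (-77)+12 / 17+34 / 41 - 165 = -144603 / 697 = -207.46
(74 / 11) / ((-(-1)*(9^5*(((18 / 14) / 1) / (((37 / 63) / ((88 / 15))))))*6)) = 6845 / 4629913992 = 0.00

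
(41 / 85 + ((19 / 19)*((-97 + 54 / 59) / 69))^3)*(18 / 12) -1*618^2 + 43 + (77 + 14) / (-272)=-381884.66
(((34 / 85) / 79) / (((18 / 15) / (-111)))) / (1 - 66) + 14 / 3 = 72001 / 15405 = 4.67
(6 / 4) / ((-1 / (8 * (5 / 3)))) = -20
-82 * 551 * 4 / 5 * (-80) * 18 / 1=52049664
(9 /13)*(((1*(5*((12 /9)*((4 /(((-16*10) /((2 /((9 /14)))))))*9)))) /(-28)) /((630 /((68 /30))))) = 17 /40950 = 0.00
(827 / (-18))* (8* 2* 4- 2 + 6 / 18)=-154649 / 54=-2863.87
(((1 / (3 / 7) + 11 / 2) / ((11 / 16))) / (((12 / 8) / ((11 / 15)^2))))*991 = 8197552 / 2025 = 4048.17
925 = 925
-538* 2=-1076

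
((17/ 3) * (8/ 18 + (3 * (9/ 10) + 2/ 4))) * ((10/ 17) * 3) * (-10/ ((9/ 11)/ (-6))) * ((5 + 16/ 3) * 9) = 2236960/ 9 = 248551.11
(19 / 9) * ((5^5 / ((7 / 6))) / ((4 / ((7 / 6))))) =59375 / 36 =1649.31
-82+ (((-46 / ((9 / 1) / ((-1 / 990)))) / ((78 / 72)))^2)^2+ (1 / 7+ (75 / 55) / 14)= -158981563091505187981 / 1944496919724108750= -81.76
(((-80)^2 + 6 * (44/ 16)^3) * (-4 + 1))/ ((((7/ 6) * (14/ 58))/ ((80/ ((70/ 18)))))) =-1429897.25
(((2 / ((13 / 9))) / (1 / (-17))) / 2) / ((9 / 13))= -17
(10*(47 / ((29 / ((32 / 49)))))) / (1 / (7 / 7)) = 15040 / 1421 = 10.58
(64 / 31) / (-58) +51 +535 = 526782 / 899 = 585.96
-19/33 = -0.58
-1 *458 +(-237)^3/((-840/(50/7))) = 22096987/196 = 112739.73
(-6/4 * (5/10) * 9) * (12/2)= -81/2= -40.50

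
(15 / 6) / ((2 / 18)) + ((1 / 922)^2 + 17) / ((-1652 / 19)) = 31323045129 / 1404338768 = 22.30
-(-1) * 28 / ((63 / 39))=52 / 3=17.33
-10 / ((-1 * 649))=10 / 649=0.02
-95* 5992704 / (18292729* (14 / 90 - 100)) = 25618809600 / 82189231397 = 0.31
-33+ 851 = 818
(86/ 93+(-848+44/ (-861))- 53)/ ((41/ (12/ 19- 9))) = 1273339469/ 6930763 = 183.72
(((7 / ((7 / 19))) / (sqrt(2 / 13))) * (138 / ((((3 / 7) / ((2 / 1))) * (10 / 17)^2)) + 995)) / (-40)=-339169 * sqrt(26) / 500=-3458.86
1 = 1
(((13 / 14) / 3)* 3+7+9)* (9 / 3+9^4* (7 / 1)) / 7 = 5442705 / 49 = 111075.61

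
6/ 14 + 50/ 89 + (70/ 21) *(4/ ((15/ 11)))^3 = 107388689/ 1261575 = 85.12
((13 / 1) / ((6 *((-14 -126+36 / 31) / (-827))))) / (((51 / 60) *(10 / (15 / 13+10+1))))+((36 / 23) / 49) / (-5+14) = 2282978029 / 123690504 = 18.46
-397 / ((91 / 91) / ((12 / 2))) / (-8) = 1191 / 4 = 297.75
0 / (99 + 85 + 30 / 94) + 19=19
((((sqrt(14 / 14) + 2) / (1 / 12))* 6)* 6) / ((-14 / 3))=-277.71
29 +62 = 91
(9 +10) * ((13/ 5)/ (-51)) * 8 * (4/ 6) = -3952/ 765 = -5.17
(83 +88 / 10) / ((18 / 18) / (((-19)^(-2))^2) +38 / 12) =2754 / 3909725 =0.00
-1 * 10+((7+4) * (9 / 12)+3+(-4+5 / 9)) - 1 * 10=-12.19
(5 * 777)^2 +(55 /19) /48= 13765021255 /912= 15093225.06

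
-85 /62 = -1.37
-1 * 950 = -950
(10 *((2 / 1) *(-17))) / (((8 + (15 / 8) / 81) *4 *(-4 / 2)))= 9180 / 1733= 5.30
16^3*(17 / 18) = 34816 / 9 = 3868.44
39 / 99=13 / 33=0.39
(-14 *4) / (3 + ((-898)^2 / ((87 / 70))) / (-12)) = 14616 / 14111287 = 0.00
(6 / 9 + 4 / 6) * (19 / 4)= 19 / 3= 6.33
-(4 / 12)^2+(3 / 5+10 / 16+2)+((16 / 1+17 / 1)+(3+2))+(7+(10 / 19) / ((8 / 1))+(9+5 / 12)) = 393959 / 6840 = 57.60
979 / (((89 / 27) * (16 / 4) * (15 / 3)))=14.85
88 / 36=22 / 9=2.44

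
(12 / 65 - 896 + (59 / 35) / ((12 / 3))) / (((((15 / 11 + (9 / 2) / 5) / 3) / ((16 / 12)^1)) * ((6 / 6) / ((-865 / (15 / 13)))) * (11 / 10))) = 5638474820 / 5229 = 1078308.44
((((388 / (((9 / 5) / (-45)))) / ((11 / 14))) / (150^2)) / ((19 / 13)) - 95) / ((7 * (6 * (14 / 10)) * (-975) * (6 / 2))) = 4485029 / 8087829750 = 0.00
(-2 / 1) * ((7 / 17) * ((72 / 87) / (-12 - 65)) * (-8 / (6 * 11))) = -64 / 59653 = -0.00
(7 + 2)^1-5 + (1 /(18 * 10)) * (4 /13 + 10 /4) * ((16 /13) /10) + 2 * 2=304273 /38025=8.00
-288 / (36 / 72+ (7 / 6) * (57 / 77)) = -1056 / 5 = -211.20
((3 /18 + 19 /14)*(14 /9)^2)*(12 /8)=448 /81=5.53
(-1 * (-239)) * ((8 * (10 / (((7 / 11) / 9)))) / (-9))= -30045.71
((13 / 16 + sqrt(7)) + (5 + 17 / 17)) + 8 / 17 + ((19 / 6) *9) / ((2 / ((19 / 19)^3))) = sqrt(7) + 5857 / 272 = 24.18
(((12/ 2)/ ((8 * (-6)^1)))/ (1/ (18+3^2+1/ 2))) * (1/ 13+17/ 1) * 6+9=-17847/ 52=-343.21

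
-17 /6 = -2.83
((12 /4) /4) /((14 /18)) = 27 /28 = 0.96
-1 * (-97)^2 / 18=-9409 / 18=-522.72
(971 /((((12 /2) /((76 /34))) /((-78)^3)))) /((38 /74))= -5683076568 /17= -334298621.65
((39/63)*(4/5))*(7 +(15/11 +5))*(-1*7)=-2548/55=-46.33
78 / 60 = 13 / 10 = 1.30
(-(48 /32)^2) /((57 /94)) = -141 /38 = -3.71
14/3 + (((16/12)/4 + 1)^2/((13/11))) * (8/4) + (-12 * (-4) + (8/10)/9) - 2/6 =3603/65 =55.43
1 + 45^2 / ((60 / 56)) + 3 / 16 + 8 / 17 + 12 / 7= 3604981 / 1904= 1893.37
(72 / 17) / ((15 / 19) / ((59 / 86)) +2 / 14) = 564984 / 172567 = 3.27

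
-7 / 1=-7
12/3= 4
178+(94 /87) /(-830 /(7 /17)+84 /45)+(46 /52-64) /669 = 3162645878541 /17777149234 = 177.91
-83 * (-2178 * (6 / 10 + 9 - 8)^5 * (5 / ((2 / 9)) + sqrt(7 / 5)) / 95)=5923602432 * sqrt(35) / 1484375 + 26656210944 / 59375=472555.64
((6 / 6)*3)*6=18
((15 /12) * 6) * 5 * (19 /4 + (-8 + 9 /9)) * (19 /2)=-12825 /16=-801.56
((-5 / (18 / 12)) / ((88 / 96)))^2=1600 / 121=13.22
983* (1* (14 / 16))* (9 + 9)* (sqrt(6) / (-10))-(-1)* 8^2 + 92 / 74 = 2414 / 37-61929* sqrt(6) / 40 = -3727.12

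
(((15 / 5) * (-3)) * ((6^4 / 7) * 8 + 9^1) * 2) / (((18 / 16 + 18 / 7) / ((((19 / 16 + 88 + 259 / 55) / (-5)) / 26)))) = 861903099 / 164450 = 5241.13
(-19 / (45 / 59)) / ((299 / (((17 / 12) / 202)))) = -19057 / 32614920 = -0.00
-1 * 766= -766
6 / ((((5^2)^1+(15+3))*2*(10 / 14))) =21 / 215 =0.10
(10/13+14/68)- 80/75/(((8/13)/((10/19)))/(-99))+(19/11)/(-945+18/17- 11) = 34225752215/374916113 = 91.29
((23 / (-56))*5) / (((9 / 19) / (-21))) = 2185 / 24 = 91.04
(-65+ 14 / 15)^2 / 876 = 923521 / 197100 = 4.69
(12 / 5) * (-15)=-36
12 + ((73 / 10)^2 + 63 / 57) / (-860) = 19504649 / 1634000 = 11.94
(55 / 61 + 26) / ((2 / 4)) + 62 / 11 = 39884 / 671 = 59.44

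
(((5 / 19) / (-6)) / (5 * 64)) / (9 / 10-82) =0.00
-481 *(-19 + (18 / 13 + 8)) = 4625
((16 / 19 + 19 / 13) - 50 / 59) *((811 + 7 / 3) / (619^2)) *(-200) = -10355848000 / 16751415759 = -0.62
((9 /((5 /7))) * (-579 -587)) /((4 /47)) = -1726263 /10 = -172626.30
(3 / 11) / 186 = 1 / 682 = 0.00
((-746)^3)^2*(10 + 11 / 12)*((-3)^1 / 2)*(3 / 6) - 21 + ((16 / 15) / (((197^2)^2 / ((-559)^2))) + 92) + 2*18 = -31881624438227067574784513039 / 22592077215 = -1411186060264492929.00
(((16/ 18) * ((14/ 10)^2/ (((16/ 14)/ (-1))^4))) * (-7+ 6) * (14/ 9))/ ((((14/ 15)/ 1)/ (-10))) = 117649/ 6912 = 17.02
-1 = -1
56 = 56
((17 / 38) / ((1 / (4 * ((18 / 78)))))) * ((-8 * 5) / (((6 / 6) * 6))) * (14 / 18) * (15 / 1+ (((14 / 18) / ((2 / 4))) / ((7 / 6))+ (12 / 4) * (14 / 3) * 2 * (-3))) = 966280 / 6669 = 144.89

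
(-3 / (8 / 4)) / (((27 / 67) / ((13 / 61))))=-871 / 1098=-0.79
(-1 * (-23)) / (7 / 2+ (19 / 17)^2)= 13294 / 2745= 4.84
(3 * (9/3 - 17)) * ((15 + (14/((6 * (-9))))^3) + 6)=-5782000/6561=-881.27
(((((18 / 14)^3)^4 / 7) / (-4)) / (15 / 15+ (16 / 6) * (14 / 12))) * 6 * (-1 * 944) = 3599282012913864 / 3584893385059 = 1004.01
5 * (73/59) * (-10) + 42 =-1172/59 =-19.86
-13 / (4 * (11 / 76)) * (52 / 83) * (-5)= 64220 / 913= 70.34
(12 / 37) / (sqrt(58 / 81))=54 * sqrt(58) / 1073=0.38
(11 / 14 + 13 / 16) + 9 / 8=305 / 112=2.72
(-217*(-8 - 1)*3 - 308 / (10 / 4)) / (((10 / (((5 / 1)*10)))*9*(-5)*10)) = -28679 / 450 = -63.73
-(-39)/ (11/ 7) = 273/ 11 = 24.82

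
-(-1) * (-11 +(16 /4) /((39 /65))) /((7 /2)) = -26 /21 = -1.24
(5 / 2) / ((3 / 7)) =5.83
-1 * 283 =-283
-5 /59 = -0.08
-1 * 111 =-111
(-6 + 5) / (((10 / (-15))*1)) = 3 / 2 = 1.50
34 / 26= 17 / 13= 1.31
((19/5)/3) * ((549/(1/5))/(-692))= -5.02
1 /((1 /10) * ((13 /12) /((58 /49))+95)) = 6960 /66757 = 0.10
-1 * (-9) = 9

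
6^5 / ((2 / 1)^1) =3888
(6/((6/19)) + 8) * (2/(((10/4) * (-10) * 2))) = -27/25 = -1.08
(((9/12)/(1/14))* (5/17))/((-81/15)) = -175/306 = -0.57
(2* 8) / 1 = 16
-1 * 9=-9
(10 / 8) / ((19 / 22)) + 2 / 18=533 / 342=1.56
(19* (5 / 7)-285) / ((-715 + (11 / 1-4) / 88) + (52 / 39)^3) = 4514400 / 11851133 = 0.38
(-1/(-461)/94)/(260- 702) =-1/19153628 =-0.00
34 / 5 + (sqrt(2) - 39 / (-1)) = sqrt(2) + 229 / 5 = 47.21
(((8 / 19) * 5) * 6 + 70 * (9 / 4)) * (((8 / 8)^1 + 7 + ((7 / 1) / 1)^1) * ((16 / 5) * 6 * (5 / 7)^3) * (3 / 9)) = 38790000 / 6517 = 5952.13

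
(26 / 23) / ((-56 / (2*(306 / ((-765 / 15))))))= 39 / 161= 0.24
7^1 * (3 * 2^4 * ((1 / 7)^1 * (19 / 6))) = 152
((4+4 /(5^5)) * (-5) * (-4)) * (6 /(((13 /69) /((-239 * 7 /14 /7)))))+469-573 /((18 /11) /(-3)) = -4776040011 /113750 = -41987.16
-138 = -138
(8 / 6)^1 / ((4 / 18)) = 6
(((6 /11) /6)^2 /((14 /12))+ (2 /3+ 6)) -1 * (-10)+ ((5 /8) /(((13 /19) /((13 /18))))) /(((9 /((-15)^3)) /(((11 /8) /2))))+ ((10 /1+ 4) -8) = -31963397 /216832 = -147.41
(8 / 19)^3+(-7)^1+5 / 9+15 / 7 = -1826533 / 432117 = -4.23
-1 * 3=-3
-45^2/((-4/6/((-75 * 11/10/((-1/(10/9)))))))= 556875/2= 278437.50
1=1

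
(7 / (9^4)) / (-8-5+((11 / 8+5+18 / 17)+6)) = 952 / 387099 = 0.00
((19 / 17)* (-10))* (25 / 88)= -2375 / 748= -3.18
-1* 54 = -54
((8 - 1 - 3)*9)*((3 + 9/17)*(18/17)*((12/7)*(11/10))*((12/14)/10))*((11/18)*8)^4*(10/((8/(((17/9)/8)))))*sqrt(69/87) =82458112*sqrt(667)/652239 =3265.05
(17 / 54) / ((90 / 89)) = 0.31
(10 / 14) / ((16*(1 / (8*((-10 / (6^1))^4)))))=3125 / 1134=2.76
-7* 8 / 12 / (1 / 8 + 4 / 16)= -12.44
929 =929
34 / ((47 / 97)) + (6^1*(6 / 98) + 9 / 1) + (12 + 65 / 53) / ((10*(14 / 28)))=50155778 / 610295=82.18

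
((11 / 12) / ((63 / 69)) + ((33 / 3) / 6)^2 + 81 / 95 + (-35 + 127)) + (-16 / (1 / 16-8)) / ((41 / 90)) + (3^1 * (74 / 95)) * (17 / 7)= 107.32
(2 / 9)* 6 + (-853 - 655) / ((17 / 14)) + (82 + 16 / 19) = -1121818 / 969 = -1157.71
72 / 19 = 3.79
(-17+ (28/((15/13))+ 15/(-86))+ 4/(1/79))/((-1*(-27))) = 416789/34830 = 11.97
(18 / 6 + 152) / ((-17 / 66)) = -10230 / 17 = -601.76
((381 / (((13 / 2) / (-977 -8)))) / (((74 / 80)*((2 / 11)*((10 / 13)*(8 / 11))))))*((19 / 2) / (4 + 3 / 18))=-1399103.05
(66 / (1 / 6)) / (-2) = -198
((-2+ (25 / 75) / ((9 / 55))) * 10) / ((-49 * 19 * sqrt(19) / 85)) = -850 * sqrt(19) / 477603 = -0.01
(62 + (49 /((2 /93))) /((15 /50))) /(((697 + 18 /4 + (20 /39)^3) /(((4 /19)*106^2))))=2148822707616 /83240557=25814.61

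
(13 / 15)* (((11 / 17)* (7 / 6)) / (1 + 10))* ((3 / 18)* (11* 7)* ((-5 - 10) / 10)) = -7007 / 6120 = -1.14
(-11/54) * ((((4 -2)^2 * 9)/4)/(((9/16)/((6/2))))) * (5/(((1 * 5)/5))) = -440/9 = -48.89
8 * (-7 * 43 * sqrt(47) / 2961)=-344 * sqrt(47) / 423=-5.58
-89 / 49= -1.82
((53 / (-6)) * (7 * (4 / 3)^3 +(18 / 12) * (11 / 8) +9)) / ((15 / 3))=-633191 / 12960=-48.86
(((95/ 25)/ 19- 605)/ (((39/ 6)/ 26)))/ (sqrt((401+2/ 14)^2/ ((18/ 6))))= -392 *sqrt(3)/ 65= -10.45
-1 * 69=-69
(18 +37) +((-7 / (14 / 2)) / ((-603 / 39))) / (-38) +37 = 702683 / 7638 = 92.00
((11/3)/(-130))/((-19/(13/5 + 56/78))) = 7117/1444950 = 0.00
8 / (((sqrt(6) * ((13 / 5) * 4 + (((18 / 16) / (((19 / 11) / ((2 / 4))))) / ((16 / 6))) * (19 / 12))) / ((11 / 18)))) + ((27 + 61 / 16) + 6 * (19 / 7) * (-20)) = -33029 / 112 + 56320 * sqrt(6) / 732213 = -294.71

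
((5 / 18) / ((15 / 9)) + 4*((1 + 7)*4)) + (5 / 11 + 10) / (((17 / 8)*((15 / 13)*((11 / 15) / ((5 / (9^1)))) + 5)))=7666409 / 59466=128.92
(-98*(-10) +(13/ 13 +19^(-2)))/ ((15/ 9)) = 1062426/ 1805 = 588.60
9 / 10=0.90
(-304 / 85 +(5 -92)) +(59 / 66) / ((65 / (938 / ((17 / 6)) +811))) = -496387 / 6630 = -74.87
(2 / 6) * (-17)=-17 / 3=-5.67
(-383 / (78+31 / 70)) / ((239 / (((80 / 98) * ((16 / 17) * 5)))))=-12256000 / 156169531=-0.08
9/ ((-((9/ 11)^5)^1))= -161051/ 6561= -24.55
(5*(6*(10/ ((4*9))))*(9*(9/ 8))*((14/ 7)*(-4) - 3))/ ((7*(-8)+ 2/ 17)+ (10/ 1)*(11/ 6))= 24.72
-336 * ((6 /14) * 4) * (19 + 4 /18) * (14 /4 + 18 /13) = -703072 /13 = -54082.46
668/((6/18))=2004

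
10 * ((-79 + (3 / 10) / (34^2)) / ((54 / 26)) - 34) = -22484161 / 31212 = -720.37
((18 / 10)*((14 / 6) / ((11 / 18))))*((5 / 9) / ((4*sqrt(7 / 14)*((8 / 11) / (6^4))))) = 1701*sqrt(2) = 2405.58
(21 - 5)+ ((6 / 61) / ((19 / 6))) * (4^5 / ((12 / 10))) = 49264 / 1159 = 42.51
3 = 3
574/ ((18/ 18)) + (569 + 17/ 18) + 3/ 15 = 1144.14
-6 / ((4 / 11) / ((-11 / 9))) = 121 / 6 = 20.17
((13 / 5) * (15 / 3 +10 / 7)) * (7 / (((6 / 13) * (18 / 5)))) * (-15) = -4225 / 4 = -1056.25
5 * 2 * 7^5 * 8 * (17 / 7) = 3265360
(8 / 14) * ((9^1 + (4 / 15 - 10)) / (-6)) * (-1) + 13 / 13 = 293 / 315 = 0.93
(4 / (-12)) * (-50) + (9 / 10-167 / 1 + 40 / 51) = -75811 / 510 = -148.65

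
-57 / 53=-1.08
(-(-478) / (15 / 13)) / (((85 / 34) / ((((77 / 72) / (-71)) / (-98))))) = 34177 / 1341900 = 0.03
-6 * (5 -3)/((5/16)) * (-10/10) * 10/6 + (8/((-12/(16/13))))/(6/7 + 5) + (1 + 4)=110107/1599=68.86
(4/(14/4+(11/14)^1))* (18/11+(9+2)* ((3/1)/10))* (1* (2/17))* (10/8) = 1267/1870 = 0.68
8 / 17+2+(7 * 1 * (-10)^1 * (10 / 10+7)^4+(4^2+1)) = -4873909 / 17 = -286700.53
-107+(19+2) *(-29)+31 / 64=-45793 / 64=-715.52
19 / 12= 1.58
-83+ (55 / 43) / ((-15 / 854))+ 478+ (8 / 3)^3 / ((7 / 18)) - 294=23159 / 301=76.94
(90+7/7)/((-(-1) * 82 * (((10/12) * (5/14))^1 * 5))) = 3822/5125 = 0.75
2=2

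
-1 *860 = -860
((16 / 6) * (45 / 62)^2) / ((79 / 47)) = 63450 / 75919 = 0.84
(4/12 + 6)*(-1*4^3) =-1216/3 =-405.33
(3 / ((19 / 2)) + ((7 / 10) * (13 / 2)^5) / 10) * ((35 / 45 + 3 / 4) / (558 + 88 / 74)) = 20106275783 / 9057254400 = 2.22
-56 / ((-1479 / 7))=392 / 1479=0.27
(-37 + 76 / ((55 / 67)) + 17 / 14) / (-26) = -43733 / 20020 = -2.18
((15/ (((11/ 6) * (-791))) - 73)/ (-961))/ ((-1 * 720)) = -635263/ 6020395920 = -0.00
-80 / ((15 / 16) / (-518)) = 132608 / 3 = 44202.67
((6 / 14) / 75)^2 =1 / 30625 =0.00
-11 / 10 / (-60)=11 / 600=0.02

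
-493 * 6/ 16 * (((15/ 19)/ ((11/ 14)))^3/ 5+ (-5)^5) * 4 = 2310787.47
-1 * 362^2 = -131044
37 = 37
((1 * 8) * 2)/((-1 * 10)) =-8/5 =-1.60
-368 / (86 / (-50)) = 9200 / 43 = 213.95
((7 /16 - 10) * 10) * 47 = -35955 /8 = -4494.38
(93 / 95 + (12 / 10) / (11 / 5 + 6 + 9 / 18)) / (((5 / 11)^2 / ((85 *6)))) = 37976334 / 13775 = 2756.90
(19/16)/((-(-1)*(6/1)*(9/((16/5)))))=19/270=0.07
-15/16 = -0.94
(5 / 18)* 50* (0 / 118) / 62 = 0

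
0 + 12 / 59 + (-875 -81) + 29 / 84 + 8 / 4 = -4725305 / 4956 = -953.45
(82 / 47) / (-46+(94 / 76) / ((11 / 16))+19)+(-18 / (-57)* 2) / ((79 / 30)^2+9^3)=-212999271902 / 3115275191971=-0.07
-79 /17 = -4.65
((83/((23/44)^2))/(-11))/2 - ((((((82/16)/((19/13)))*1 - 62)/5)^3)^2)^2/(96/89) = -11488226821818666971915233301066414402637129065784761/1885775601438760342476816384000000000000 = -6092043408056.44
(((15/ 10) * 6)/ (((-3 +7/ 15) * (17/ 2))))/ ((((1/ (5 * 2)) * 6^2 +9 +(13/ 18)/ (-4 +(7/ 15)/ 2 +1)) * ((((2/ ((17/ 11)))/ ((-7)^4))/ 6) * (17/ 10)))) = -6053221125/ 27290593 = -221.81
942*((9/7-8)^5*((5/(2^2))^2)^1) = -2700537457425/134456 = -20084915.94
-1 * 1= -1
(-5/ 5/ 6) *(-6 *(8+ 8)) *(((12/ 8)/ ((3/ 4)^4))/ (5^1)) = 2048/ 135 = 15.17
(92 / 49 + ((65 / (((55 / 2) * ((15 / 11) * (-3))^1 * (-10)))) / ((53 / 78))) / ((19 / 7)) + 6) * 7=55.36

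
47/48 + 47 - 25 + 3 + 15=1967/48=40.98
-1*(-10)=10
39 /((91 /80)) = 240 /7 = 34.29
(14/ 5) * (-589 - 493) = -15148/ 5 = -3029.60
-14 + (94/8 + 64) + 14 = 303/4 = 75.75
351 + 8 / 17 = 5975 / 17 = 351.47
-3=-3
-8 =-8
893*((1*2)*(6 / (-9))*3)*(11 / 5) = -39292 / 5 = -7858.40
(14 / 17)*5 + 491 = 8417 / 17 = 495.12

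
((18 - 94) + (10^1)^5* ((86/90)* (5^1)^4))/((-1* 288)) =-134374829/648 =-207368.56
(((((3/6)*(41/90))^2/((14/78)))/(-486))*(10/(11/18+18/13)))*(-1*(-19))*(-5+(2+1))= 5397691/47662020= 0.11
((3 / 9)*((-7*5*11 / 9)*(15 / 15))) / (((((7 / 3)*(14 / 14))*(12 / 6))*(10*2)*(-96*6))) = 11 / 41472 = 0.00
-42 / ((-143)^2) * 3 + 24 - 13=224813 / 20449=10.99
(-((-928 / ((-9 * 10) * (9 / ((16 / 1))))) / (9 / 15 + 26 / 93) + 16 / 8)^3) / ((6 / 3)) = -8023432882283500 / 1346670096507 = -5957.98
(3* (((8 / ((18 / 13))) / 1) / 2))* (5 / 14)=3.10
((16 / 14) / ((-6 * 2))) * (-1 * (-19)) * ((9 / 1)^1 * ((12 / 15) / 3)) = -152 / 35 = -4.34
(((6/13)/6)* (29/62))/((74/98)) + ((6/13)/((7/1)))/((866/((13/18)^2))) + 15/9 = 8367917977/4881086028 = 1.71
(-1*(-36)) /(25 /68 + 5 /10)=2448 /59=41.49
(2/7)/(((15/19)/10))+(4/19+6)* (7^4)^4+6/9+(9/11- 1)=301954407155400690/1463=206393989853315.58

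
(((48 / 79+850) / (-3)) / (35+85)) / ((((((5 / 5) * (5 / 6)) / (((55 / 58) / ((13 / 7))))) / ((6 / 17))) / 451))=-1166792473 / 5063110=-230.45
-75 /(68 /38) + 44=71 /34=2.09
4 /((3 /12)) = 16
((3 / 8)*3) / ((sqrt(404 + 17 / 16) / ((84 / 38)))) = 0.12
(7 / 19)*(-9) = -63 / 19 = -3.32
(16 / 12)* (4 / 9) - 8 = -200 / 27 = -7.41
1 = 1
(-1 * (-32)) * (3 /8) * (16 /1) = 192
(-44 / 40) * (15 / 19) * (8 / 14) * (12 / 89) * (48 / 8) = -0.40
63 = 63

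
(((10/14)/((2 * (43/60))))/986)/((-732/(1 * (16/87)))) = -100/787521651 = -0.00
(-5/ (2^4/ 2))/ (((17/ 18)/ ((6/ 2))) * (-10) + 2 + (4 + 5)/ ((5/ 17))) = -0.02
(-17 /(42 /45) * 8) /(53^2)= -1020 /19663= -0.05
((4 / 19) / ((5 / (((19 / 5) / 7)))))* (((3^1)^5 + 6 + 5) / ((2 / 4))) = 2032 / 175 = 11.61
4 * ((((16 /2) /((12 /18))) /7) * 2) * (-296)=-28416 /7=-4059.43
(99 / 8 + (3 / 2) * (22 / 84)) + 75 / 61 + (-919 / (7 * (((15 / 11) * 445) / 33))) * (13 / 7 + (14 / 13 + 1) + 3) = -24559943547 / 691654600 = -35.51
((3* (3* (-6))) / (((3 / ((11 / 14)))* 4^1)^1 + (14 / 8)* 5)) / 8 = -297 / 1057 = -0.28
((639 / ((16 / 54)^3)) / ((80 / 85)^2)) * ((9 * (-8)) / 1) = -32713913637 / 16384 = -1996698.83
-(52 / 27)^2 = -3.71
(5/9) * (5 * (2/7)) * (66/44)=25/21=1.19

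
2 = 2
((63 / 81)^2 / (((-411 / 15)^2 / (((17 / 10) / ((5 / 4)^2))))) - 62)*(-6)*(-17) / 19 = -16023619484 / 48142485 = -332.84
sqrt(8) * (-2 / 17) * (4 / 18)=-8 * sqrt(2) / 153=-0.07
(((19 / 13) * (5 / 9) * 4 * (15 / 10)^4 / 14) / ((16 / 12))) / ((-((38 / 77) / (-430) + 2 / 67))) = -406437075 / 13244192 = -30.69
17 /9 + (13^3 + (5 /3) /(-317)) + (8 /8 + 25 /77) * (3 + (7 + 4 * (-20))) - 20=65469845 /31383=2086.16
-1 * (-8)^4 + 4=-4092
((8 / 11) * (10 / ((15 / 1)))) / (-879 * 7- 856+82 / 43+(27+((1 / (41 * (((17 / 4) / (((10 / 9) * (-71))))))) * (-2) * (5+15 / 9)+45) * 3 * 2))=-719304 / 9901123001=-0.00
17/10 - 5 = -33/10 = -3.30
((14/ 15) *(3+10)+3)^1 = 227/ 15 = 15.13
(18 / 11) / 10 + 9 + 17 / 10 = 239 / 22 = 10.86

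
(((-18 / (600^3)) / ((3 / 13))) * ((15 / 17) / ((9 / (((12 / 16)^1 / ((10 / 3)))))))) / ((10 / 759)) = -0.00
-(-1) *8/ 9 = 8/ 9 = 0.89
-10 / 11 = -0.91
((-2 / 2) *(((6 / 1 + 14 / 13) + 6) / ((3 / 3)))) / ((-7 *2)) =85 / 91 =0.93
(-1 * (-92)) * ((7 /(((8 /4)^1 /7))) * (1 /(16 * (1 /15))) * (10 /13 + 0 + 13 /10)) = 909489 /208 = 4372.54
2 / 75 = 0.03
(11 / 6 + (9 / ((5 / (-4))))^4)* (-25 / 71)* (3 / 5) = -10084571 / 17750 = -568.14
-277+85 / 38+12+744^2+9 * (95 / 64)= 672796501 / 1216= 553286.60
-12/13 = -0.92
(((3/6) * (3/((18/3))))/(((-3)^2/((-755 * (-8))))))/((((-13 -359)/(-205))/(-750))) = -19346875/279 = -69343.64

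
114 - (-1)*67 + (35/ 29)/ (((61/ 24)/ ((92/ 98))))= 2246843/ 12383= 181.45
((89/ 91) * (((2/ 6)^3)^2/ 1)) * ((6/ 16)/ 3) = 89/ 530712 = 0.00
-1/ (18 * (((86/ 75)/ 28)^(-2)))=-1849/ 19845000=-0.00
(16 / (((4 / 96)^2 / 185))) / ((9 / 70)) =13260800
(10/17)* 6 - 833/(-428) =39841/7276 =5.48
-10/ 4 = -5/ 2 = -2.50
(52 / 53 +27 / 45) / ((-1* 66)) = -419 / 17490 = -0.02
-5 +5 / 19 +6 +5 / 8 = 287 / 152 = 1.89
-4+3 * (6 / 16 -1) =-47 / 8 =-5.88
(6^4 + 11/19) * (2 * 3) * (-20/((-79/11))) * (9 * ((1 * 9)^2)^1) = 23705767800/1501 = 15793316.32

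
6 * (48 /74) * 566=81504 /37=2202.81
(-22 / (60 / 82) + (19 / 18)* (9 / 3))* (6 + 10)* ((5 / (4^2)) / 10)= -269 / 20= -13.45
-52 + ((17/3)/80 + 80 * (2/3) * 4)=38737/240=161.40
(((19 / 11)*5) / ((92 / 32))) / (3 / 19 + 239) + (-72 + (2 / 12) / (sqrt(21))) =-10344883 / 143704 + sqrt(21) / 126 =-71.95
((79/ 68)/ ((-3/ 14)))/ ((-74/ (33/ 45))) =6083/ 113220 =0.05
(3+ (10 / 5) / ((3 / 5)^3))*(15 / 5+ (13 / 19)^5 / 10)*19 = 24710561053 / 35186670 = 702.27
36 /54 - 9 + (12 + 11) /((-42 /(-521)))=11633 /42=276.98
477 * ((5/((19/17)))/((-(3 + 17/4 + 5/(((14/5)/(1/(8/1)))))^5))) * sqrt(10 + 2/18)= -0.29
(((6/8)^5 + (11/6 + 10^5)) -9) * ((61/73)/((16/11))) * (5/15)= 206116916423/10764288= 19148.22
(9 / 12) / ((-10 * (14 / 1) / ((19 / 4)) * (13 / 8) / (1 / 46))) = -57 / 167440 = -0.00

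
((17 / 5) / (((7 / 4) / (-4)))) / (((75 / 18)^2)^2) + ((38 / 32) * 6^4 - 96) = 19728163113 / 13671875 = 1442.97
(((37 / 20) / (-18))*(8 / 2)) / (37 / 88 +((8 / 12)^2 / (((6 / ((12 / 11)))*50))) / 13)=-105820 / 108257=-0.98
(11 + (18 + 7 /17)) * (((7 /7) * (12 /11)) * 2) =12000 /187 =64.17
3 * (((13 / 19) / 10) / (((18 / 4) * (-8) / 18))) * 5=-39 / 76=-0.51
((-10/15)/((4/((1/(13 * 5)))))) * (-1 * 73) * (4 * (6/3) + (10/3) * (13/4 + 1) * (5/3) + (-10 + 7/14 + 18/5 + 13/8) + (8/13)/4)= 5.15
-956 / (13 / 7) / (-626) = 0.82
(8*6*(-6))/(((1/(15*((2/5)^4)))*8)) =-13.82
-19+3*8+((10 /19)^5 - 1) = 10004396 /2476099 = 4.04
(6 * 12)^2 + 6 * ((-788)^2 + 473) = 3733686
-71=-71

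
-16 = -16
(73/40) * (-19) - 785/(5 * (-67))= -32.33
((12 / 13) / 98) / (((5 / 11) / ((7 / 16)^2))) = 33 / 8320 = 0.00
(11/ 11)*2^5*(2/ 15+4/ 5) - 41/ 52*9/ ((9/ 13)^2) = 2711/ 180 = 15.06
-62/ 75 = -0.83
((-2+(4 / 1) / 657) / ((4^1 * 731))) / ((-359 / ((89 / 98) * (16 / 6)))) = 116590 / 25345130391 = 0.00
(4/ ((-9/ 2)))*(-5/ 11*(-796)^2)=25344640/ 99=256006.46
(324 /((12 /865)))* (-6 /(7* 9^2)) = -247.14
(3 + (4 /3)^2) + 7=106 /9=11.78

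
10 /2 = 5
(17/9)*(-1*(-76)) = 1292/9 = 143.56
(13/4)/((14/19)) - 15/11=1877/616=3.05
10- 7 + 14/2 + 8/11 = 118/11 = 10.73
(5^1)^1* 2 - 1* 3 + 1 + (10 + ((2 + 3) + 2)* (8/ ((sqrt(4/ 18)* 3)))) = 18 + 28* sqrt(2) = 57.60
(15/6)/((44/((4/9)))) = 5/198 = 0.03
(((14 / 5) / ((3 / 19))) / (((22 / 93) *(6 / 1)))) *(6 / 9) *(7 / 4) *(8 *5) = 57722 / 99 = 583.05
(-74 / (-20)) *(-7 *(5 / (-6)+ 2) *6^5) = -1174824 / 5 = -234964.80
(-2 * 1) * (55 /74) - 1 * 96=-3607 /37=-97.49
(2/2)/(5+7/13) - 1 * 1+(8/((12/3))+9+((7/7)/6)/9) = 2203/216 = 10.20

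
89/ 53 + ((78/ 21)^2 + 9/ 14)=83717/ 5194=16.12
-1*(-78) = 78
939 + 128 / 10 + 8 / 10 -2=4753 / 5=950.60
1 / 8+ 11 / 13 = 101 / 104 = 0.97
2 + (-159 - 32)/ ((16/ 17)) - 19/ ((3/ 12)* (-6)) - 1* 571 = -36445/ 48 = -759.27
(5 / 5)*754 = 754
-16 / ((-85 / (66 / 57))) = 352 / 1615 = 0.22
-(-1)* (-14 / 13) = -14 / 13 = -1.08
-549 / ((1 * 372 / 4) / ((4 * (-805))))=589260 / 31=19008.39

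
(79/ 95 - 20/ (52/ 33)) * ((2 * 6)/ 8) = -21972/ 1235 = -17.79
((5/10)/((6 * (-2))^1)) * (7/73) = -7/1752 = -0.00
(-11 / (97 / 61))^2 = 450241 / 9409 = 47.85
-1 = -1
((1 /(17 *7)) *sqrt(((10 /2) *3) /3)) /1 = sqrt(5) /119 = 0.02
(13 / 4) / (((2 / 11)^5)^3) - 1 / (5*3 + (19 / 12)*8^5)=8454787890130801971643 / 20406992896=414308366412.38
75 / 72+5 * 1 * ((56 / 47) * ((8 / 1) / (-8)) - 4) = -28105 / 1128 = -24.92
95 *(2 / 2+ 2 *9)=1805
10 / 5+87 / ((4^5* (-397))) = 812969 / 406528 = 2.00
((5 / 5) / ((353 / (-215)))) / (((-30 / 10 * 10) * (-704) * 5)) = -43 / 7455360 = -0.00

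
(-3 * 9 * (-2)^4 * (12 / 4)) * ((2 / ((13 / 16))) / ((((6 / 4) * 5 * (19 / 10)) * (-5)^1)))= 55296 / 1235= 44.77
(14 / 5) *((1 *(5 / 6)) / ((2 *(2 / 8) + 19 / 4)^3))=64 / 3969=0.02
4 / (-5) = -4 / 5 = -0.80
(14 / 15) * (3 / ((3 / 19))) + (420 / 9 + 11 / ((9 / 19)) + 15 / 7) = 28276 / 315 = 89.77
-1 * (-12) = 12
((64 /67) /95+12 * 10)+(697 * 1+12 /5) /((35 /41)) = 209254161 /222775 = 939.31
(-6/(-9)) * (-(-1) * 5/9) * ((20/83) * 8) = 1600/2241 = 0.71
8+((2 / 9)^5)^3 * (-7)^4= 1647129135433160 / 205891132094649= 8.00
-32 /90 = -16 /45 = -0.36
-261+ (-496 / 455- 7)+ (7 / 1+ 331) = 68.91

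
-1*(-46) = 46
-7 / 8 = -0.88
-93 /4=-23.25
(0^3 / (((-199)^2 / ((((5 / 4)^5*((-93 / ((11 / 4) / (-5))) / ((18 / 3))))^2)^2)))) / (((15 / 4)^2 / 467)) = 0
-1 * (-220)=220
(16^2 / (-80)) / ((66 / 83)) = -664 / 165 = -4.02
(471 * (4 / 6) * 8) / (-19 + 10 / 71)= -178352 / 1339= -133.20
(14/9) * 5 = 70/9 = 7.78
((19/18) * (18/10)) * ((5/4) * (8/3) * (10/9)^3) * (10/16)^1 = 11875/2187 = 5.43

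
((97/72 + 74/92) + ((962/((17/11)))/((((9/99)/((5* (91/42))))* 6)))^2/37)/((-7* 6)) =-17792785389913/180904752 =-98354.44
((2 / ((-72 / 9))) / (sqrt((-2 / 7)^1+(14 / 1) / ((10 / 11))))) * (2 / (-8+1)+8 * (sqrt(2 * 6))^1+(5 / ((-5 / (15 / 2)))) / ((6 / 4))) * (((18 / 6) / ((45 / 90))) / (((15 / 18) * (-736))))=-333 * sqrt(35) / 592480+9 * sqrt(105) / 5290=0.01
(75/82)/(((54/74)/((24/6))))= 1850/369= 5.01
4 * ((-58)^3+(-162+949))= -777300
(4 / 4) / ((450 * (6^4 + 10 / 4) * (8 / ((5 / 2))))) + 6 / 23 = 11219063 / 43006320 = 0.26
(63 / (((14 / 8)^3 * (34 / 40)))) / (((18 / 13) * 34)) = 4160 / 14161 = 0.29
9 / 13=0.69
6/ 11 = 0.55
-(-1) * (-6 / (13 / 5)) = -2.31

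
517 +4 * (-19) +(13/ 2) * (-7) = 791/ 2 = 395.50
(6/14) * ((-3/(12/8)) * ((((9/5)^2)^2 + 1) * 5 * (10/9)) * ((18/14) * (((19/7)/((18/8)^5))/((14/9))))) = -279621632/131274675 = -2.13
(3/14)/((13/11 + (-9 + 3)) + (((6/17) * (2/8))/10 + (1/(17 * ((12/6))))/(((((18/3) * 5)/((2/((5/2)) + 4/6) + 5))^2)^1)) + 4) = -6682500/25197221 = -0.27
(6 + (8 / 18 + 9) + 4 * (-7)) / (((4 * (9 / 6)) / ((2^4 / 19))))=-904 / 513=-1.76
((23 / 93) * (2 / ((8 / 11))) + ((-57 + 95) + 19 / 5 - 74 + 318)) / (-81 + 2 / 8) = -532853 / 150195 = -3.55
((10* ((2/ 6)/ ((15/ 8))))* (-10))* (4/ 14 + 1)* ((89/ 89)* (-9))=205.71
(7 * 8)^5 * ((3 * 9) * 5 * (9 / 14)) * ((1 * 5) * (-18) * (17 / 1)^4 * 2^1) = -718549295475916800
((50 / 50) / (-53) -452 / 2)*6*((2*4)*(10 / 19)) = -5749920 / 1007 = -5709.95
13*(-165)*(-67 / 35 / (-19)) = -28743 / 133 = -216.11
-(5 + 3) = -8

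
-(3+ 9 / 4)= -21 / 4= -5.25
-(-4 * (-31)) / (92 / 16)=-496 / 23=-21.57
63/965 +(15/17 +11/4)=242639/65620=3.70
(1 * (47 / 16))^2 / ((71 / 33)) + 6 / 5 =473541 / 90880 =5.21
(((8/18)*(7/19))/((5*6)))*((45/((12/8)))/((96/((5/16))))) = 35/65664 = 0.00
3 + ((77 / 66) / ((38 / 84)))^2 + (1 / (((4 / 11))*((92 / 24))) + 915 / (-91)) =473617 / 1511146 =0.31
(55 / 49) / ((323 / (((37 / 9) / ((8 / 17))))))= 2035 / 67032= 0.03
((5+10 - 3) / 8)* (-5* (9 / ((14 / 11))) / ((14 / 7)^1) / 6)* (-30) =7425 / 56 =132.59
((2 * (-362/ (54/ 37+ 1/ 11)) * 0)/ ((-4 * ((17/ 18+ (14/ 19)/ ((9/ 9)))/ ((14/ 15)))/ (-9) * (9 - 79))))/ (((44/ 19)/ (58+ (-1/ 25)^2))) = 0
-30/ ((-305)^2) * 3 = -18/ 18605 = -0.00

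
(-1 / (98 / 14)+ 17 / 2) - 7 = 19 / 14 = 1.36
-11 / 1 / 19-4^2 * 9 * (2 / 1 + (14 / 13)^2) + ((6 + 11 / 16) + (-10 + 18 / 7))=-164109409 / 359632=-456.33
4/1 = 4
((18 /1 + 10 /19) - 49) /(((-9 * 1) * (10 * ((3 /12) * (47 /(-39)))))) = -5018 /4465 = -1.12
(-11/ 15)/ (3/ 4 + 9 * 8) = -44/ 4365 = -0.01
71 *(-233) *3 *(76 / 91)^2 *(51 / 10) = -7309756152 / 41405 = -176542.84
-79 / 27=-2.93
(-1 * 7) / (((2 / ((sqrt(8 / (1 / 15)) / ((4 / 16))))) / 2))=-306.72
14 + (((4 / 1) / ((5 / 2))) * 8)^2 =4446 / 25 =177.84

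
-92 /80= -23 /20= -1.15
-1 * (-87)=87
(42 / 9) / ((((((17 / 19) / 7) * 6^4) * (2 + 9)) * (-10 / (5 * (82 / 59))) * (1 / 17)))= -38171 / 1261656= -0.03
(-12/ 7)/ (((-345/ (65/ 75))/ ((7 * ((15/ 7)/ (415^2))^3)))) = 468/ 8060101892212628125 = 0.00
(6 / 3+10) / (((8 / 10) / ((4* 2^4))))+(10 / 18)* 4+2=8678 / 9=964.22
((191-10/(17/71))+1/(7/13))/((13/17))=17980/91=197.58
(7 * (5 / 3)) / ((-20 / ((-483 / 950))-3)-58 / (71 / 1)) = 400085 / 1218107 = 0.33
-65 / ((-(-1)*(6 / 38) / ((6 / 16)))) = -1235 / 8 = -154.38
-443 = -443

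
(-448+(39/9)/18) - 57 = -27257/54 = -504.76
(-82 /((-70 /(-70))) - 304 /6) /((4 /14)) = -1393 /3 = -464.33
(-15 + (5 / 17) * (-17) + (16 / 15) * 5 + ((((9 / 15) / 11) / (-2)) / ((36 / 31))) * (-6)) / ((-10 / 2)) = 9587 / 3300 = 2.91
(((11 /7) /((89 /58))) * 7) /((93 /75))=15950 /2759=5.78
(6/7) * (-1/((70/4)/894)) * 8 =-85824/245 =-350.30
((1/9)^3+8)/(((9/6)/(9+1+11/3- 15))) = -46664/6561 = -7.11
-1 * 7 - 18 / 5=-53 / 5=-10.60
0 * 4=0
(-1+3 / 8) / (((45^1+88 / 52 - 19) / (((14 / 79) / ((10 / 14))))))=-637 / 113760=-0.01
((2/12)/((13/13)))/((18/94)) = 47/54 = 0.87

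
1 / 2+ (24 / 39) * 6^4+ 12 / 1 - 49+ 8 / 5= 99143 / 130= 762.64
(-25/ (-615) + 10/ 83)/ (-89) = -0.00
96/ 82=48/ 41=1.17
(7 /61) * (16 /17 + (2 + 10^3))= 119350 /1037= 115.09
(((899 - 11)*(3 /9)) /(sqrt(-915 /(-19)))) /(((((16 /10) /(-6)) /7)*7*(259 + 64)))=-74*sqrt(17385) /19703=-0.50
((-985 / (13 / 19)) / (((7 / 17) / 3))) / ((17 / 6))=-336870 / 91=-3701.87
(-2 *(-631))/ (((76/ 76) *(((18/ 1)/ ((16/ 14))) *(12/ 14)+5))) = 2524/ 37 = 68.22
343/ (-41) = -343/ 41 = -8.37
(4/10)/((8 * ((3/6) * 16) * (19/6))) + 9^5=89754483/1520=59049.00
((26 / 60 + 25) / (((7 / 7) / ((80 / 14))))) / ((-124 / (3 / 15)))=-109 / 465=-0.23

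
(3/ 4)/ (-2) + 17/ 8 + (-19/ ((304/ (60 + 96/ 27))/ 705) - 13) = -8435/ 3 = -2811.67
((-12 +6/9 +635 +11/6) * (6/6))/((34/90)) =56295/34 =1655.74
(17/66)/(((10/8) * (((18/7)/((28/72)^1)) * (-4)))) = -833/106920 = -0.01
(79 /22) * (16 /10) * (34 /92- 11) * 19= -1467978 /1265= -1160.46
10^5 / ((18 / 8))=400000 / 9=44444.44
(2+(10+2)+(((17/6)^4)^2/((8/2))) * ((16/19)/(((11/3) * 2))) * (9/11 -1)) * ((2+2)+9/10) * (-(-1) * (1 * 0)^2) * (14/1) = 0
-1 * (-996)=996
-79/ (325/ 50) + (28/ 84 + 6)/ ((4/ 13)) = 1315/ 156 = 8.43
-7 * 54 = -378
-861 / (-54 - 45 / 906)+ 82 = 532836 / 5441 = 97.93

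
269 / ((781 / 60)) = 16140 / 781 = 20.67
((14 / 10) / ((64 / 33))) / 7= 33 / 320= 0.10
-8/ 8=-1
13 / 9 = 1.44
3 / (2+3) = 3 / 5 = 0.60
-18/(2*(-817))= 0.01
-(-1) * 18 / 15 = 6 / 5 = 1.20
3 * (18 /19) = 54 /19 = 2.84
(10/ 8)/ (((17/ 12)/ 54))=810/ 17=47.65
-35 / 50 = -7 / 10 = -0.70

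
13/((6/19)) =247/6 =41.17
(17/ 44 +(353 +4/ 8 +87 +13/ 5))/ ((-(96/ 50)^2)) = -12195875/ 101376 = -120.30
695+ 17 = 712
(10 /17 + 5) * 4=22.35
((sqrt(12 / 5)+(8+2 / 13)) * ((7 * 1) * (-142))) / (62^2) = -26341 / 12493 - 497 * sqrt(15) / 4805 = -2.51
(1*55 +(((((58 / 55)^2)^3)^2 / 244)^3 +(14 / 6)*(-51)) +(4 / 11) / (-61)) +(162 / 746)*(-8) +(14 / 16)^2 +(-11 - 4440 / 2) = -5596323090768154855423112426963917670459985848715452714320132947740970606087 / 2437446727633249264469490805144360141965804242528975009918212890625000000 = -2295.98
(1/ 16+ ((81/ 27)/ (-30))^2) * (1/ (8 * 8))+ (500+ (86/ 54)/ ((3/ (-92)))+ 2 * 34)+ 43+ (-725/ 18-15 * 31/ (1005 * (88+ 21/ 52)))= 333306506670451/ 638666726400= 521.88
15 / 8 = 1.88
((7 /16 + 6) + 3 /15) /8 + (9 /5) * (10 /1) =12051 /640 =18.83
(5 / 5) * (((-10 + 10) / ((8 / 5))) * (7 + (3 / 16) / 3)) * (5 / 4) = 0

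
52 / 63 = 0.83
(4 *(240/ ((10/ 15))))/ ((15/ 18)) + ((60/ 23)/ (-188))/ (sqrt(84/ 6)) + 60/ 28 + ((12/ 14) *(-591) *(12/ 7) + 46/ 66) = 1394552/ 1617 - 15 *sqrt(14)/ 15134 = 862.43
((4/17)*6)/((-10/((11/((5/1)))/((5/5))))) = -132/425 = -0.31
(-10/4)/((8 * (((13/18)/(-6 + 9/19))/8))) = 4725/247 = 19.13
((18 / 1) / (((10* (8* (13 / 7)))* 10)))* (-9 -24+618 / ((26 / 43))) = 405027 / 33800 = 11.98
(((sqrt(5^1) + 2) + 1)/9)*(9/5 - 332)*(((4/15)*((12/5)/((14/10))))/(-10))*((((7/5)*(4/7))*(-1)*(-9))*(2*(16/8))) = 211328*sqrt(5)/4375 + 633984/4375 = 252.92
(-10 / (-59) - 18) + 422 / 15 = 9118 / 885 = 10.30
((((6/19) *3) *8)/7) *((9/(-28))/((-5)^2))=-324/23275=-0.01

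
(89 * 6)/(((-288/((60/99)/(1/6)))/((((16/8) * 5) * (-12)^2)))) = -106800/11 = -9709.09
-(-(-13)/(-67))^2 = -169/4489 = -0.04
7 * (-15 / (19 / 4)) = -420 / 19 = -22.11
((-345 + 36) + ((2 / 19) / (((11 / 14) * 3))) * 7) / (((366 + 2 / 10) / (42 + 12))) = -17419230 / 382679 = -45.52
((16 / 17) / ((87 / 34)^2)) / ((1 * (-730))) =-0.00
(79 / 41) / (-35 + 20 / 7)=-553 / 9225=-0.06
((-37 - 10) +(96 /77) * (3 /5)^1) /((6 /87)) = -516403 /770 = -670.65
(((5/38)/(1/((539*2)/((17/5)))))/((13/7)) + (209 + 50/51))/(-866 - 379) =-2928098/15683265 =-0.19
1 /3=0.33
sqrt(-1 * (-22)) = sqrt(22) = 4.69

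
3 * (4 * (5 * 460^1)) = 27600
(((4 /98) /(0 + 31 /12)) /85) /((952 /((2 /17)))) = 6 /261199645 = 0.00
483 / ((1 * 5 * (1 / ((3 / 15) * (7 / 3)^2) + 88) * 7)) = 3381 / 21785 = 0.16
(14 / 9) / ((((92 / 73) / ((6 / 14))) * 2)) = 73 / 276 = 0.26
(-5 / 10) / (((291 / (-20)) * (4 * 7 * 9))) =5 / 36666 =0.00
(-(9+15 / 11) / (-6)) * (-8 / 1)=-152 / 11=-13.82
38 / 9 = 4.22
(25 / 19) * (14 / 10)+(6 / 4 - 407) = -15339 / 38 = -403.66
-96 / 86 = -48 / 43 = -1.12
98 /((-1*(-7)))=14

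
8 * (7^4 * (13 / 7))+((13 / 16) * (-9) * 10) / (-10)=570869 / 16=35679.31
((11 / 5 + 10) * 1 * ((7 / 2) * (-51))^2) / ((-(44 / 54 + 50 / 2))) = -12347559 / 820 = -15058.00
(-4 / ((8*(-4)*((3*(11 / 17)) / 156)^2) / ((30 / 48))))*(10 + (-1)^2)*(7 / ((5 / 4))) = 31080.64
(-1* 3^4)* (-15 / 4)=1215 / 4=303.75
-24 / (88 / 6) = -18 / 11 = -1.64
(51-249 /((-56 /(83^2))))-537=30145.45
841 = 841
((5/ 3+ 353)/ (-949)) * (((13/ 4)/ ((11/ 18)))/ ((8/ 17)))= -6783/ 1606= -4.22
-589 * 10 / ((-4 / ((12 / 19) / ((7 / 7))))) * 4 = 3720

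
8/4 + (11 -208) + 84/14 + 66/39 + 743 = 7224/13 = 555.69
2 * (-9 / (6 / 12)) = -36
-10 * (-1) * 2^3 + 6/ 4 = 163/ 2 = 81.50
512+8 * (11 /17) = 8792 /17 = 517.18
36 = 36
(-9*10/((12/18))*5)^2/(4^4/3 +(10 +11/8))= 10935000/2321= 4711.33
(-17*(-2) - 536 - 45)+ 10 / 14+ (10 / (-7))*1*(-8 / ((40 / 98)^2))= -16719 / 35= -477.69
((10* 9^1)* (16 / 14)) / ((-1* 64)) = -45 / 28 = -1.61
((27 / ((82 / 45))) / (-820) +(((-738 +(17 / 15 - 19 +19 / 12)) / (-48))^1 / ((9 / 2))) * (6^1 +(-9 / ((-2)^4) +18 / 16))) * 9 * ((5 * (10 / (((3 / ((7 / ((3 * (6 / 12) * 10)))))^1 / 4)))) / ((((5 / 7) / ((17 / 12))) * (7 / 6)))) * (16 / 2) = 63322186585 / 726192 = 87197.58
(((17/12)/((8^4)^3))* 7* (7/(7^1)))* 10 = 595/412316860416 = 0.00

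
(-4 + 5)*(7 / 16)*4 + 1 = 11 / 4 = 2.75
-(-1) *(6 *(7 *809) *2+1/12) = 815473/12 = 67956.08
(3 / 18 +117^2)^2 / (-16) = -6746158225 / 576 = -11712080.25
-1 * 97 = -97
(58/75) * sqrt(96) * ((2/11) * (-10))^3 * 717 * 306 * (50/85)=-5877680.01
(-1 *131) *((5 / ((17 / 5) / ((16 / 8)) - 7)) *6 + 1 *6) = -2358 / 53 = -44.49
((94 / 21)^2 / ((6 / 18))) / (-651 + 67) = -0.10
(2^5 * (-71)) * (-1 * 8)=18176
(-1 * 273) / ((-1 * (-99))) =-91 / 33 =-2.76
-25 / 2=-12.50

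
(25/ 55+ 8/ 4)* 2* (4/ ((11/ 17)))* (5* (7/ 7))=18360/ 121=151.74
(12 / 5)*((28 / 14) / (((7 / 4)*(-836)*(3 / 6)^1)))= -48 / 7315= -0.01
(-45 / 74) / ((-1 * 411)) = 0.00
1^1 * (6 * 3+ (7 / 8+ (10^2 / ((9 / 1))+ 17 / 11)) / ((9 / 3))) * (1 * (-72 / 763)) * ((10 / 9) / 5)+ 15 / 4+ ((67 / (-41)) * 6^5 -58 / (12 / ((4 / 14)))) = -67454224537 / 5309172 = -12705.22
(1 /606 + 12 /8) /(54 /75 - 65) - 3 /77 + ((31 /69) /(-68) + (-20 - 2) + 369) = 6781221356865 /19546307396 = 346.93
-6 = -6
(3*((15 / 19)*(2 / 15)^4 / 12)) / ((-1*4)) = -0.00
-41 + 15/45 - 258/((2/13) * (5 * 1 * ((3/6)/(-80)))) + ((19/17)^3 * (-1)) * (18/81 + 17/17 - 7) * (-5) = 2369279590/44217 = 53583.00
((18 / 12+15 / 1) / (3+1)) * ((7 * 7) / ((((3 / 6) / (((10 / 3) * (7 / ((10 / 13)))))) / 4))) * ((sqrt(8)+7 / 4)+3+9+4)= 98098 * sqrt(2)+3482479 / 4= 1009351.27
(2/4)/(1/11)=11/2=5.50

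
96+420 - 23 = 493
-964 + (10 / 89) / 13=-1115338 / 1157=-963.99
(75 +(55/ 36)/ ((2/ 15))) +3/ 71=86.50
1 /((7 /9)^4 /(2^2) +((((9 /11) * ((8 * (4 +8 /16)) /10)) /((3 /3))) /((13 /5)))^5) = 1569315327100092 /3071802292807151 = 0.51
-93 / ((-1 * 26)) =93 / 26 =3.58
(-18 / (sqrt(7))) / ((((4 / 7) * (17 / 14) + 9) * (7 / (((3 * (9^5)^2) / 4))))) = -94143178827 * sqrt(7) / 950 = -262188882.96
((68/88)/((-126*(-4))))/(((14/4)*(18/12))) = 17/58212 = 0.00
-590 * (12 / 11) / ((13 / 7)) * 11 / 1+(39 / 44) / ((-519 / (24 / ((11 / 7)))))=-3812.33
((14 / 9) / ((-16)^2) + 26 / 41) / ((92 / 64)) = 30239 / 67896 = 0.45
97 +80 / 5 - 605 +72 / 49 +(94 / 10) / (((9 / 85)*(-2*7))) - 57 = -488515 / 882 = -553.87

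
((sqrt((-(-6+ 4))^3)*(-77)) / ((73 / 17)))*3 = -7854*sqrt(2) / 73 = -152.15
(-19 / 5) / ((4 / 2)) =-19 / 10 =-1.90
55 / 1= 55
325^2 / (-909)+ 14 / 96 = -1687879 / 14544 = -116.05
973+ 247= 1220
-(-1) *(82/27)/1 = 82/27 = 3.04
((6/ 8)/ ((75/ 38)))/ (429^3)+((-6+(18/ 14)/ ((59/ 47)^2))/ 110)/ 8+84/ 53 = 64401496269508417/ 40785876587055600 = 1.58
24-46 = -22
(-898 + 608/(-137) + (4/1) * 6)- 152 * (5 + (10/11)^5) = -38232873766/22063987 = -1732.82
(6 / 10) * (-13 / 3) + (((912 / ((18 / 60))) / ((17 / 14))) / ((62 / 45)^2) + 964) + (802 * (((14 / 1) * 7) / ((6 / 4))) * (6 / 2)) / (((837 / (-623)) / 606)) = -52123852620689 / 735165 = -70900889.76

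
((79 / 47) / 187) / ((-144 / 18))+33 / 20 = 579679 / 351560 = 1.65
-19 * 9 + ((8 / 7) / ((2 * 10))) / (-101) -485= -2318962 / 3535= -656.00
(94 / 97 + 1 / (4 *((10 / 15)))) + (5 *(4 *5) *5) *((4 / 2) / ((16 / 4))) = 195043 / 776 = 251.34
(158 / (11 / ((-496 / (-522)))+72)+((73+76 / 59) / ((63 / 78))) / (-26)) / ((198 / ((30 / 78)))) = -0.00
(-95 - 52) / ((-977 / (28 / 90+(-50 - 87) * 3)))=-905569 / 14655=-61.79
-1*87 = -87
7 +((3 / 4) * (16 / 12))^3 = 8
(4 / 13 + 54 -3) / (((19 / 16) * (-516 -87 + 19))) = -1334 / 18031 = -0.07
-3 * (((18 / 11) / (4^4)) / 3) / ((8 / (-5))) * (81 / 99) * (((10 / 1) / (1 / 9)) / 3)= 0.10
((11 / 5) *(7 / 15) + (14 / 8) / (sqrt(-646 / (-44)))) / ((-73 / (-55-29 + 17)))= 469 *sqrt(7106) / 94316 + 5159 / 5475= 1.36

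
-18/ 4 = -9/ 2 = -4.50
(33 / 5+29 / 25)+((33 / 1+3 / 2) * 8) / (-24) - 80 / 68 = -4179 / 850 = -4.92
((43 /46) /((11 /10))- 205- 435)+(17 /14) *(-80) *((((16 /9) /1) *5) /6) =-37443845 /47817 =-783.07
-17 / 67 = -0.25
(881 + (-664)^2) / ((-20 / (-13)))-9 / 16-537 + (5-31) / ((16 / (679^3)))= -40673159671 / 80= -508414495.89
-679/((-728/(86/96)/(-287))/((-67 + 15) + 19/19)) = 20350309/1664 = 12229.75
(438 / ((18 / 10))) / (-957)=-730 / 2871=-0.25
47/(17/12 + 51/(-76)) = 63.04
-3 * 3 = -9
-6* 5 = -30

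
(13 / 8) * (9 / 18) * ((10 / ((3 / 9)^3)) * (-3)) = -5265 / 8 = -658.12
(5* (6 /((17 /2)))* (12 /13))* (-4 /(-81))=320 /1989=0.16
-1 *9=-9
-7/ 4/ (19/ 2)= -7/ 38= -0.18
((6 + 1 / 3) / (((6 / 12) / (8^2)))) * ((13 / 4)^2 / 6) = 12844 / 9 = 1427.11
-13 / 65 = -1 / 5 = -0.20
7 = 7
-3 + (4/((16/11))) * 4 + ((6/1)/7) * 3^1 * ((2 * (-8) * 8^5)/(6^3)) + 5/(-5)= -130925/21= -6234.52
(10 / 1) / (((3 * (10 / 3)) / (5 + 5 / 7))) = 40 / 7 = 5.71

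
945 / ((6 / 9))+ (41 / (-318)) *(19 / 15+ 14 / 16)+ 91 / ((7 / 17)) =62514623 / 38160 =1638.22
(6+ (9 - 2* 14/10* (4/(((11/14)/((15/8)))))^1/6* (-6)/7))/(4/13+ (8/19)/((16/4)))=17043/374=45.57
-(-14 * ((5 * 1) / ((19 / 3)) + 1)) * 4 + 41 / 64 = 122635 / 1216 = 100.85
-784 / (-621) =784 / 621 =1.26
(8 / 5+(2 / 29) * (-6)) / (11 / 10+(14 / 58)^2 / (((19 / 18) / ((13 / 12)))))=47386 / 46331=1.02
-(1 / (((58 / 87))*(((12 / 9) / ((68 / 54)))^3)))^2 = -1.60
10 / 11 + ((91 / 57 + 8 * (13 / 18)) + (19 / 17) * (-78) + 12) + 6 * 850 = 160943659 / 31977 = 5033.11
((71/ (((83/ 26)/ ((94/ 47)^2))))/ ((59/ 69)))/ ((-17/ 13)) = -6623448/ 83249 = -79.56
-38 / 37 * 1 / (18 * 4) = -19 / 1332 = -0.01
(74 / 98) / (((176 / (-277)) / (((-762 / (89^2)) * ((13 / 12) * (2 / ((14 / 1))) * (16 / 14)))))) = 16921099 / 836806124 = 0.02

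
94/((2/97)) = 4559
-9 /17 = -0.53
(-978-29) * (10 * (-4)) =40280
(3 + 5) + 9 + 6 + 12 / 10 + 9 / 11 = 1376 / 55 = 25.02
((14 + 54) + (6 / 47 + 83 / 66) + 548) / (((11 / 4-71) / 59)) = -533.71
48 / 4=12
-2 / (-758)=0.00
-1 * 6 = -6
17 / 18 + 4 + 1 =5.94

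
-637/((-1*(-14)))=-45.50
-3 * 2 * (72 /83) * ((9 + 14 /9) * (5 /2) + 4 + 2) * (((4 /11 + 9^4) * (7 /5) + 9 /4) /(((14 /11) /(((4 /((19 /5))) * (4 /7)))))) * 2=-113133435360 /77273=-1464074.58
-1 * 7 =-7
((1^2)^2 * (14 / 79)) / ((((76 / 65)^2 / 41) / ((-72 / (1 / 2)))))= -21826350 / 28519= -765.33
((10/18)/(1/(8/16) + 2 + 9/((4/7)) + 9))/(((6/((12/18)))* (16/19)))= 19/7452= 0.00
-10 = -10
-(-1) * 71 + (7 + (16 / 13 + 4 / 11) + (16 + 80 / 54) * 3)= 169934 / 1287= 132.04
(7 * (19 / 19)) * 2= 14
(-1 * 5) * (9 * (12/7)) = -540/7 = -77.14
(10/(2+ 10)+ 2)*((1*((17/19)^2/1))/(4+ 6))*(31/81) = 152303/1754460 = 0.09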